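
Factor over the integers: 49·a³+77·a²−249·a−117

(7·a+3)·(7·a−13)·(a+3)

Testing divisors of the constant over divisors of the leading coefficient, a = −3 is a root, so (a+3) divides it; the quotient is 49·a²−70·a−39.
The remaining quadratic factors as (7·a−13)(7·a+3).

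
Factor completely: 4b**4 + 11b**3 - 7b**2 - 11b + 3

By the rational root theorem, b = 1 is a root, so (b - 1) divides it; the quotient is 4b**3 + 15b**2 + 8b - 3.
Next, b = -1 is a root, so (b + 1) divides it; the quotient is 4b**2 + 11b - 3.
The remaining quadratic factors as (b + 3)(4b - 1).

(4b - 1)(b + 1)(b + 3)(b - 1)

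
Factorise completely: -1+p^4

Substitute u = p^2 to get a quadratic in u, then factor.
p^2-1 is a difference of squares.
p^2+1 is irreducible over ℤ (sum of squares).

(p+1)(p-1)(p^2+1)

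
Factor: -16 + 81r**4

(3r)⁴ − (2)⁴ = ((3r)² − (2)²)((3r)² + (2)²); the first factor splits again, the second (9r**2 + 4) is irreducible.

(3r + 2)(3r - 2)(9r**2 + 4)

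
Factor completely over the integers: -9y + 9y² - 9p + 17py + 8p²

Group: p(8p + 9y - 9) + y(8p + 9y - 9); both groups contain (8p + 9y - 9).

(8p + 9y - 9)(p + y)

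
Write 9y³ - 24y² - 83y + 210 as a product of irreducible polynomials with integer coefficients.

(3y - 10)(3y - 7)(y + 3)

Testing divisors of the constant over divisors of the leading coefficient, y = 7/3 is a root, giving the factor (3y - 7) and quotient 3y² - y - 30.
The remaining quadratic factors as (3y - 10)(y + 3).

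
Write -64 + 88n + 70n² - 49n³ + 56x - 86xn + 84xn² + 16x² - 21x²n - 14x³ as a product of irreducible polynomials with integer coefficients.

Group: 2x(-7x² + 14xn - 6x - 7n² + 6n + 16) + (7n - 4)(-7x² + 14xn - 6x - 7n² + 6n + 16); both groups contain (-7x² + 14xn - 6x - 7n² + 6n + 16), so (2x + 7n - 4) is a factor with cofactor -7x² + 14xn - 6x - 7n² + 6n + 16.
The cofactor groups again: -7x² + 14xn - 6x - 7n² + 6n + 16 = -x(7x - 7n - 8) + (n - 2)(7x - 7n - 8); both groups contain (7x - 7n - 8), giving -(x - n + 2)(7x - 7n - 8).

-(7x - 7n - 8)(x - n + 2)(2x + 7n - 4)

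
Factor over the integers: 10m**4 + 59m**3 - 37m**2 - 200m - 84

(2m + 1)(5m + 7)(m + 6)(m - 2)

Among the possible rational roots, m = -1/2 is a root, giving the factor (2m + 1) and quotient 5m**3 + 27m**2 - 32m - 84.
Then m = -7/5 is a root, so (5m + 7) is a factor; dividing leaves m**2 + 4m - 12.
The remaining quadratic factors as (m - 2)(m + 6).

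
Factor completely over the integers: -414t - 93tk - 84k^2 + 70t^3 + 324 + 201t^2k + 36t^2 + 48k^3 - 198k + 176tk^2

Group: 2t(35t^2 + 48tk - 87t + 16k^2 - 60k + 54) + (3k + 6)(35t^2 + 48tk - 87t + 16k^2 - 60k + 54); both groups contain (35t^2 + 48tk - 87t + 16k^2 - 60k + 54), so (2t + 3k + 6) is a factor with cofactor 35t^2 + 48tk - 87t + 16k^2 - 60k + 54.
The cofactor groups again: 35t^2 + 48tk - 87t + 16k^2 - 60k + 54 = 5t(7t + 4k - 9) + (4k - 6)(7t + 4k - 9); both groups contain (7t + 4k - 9), giving (5t + 4k - 6)(7t + 4k - 9).

(2t + 3k + 6)(5t + 4k - 6)(7t + 4k - 9)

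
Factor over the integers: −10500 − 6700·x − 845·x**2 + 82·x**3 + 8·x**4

Testing divisors of the constant over divisors of the leading coefficient, x = −15/4 is a root, so (4·x + 15) is a factor; dividing leaves 2·x**3 + 13·x**2 − 260·x − 700.
Continuing, x = 10 is a root, giving the factor (x − 10) and quotient 2·x**2 + 33·x + 70.
The remaining quadratic factors as (x + 14)(2·x + 5).

(2·x + 5)·(4·x + 15)·(x + 14)·(x − 10)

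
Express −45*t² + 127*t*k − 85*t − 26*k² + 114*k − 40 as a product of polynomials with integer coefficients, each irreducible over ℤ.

Group: −5*t*(9*t − 2*k + 8) + (13*k − 5)*(9*t − 2*k + 8); both groups contain (9*t − 2*k + 8).

−(5*t − 13*k + 5)*(9*t − 2*k + 8)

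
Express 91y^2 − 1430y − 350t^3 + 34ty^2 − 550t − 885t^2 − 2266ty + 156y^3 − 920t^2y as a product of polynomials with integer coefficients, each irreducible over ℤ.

−(10t − 4y + 11)(5t + 13y)(7t + 3y + 10)

Group: 10t(−35t^2 − 106ty − 50t − 39y^2 − 130y) + (−4y + 11)(−35t^2 − 106ty − 50t − 39y^2 − 130y); both groups contain (−35t^2 − 106ty − 50t − 39y^2 − 130y), so (10t − 4y + 11) is a factor with cofactor −35t^2 − 106ty − 50t − 39y^2 − 130y.
The cofactor groups again: −35t^2 − 106ty − 50t − 39y^2 − 130y = −5t(7t + 3y + 10) − 13y(7t + 3y + 10); both groups contain (7t + 3y + 10), giving −(5t + 13y)(7t + 3y + 10).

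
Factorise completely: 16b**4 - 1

(2b + 1)(2b - 1)(4b**2 + 1)

Difference of squares twice: with A = 2b and B = 1, A⁴ − B⁴ = (A² − B²)(A² + B²), and A² − B² factors again.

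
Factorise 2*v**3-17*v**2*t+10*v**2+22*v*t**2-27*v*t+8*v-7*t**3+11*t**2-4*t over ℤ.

(v-7*t+4)*(2*v-t)*(v-t+1)

Group: v*(2*v**2-15*v*t+8*v+7*t**2-4*t) + (-t+1)*(2*v**2-15*v*t+8*v+7*t**2-4*t); both groups contain (2*v**2-15*v*t+8*v+7*t**2-4*t), so (v-t+1) is a factor with cofactor 2*v**2-15*v*t+8*v+7*t**2-4*t.
The cofactor groups again: 2*v**2-15*v*t+8*v+7*t**2-4*t = 2*v*(v-7*t+4) - t*(v-7*t+4); both groups contain (v-7*t+4), giving (2*v-t)*(v-7*t+4).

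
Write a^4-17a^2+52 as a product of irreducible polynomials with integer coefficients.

(a+2)(a-2)(a^2-13)

Substitute u = a^2 to get a quadratic in u, then factor.
a^2-4 is a difference of squares.
a^2-13 is irreducible over ℤ (13 is not a perfect square).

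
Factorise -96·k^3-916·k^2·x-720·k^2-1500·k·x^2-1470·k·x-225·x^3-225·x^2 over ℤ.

Group: 6·k·(-16·k^2-150·k·x-120·k-225·x^2-225·x) + x·(-16·k^2-150·k·x-120·k-225·x^2-225·x); both groups contain (-16·k^2-150·k·x-120·k-225·x^2-225·x), so (6·k+x) is a factor with cofactor -16·k^2-150·k·x-120·k-225·x^2-225·x.
The cofactor groups again: -16·k^2-150·k·x-120·k-225·x^2-225·x = -8·k·(2·k+15·x+15) - 15·x·(2·k+15·x+15); both groups contain (2·k+15·x+15), giving -(8·k+15·x)·(2·k+15·x+15).

-(2·k+15·x+15)·(6·k+x)·(8·k+15·x)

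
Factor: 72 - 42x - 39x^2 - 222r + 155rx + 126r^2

Group: 9r(14r - 3x - 6) + (13x - 12)(14r - 3x - 6); both groups contain (14r - 3x - 6).

(14r - 3x - 6)(9r + 13x - 12)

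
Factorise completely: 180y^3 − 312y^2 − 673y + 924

Among the possible rational roots, y = −11/6 is a root, so (6y + 11) divides it; the quotient is 30y^2 − 107y + 84.
The remaining quadratic factors as (5y − 12)(6y − 7).

(5y − 12)(6y + 11)(6y − 7)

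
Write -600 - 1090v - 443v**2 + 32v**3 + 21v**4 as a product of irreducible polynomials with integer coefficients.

Testing divisors of the constant over divisors of the leading coefficient, v = -5/3 is a root, so (3v + 5) is a factor; dividing leaves 7v**3 - v**2 - 146v - 120.
Next, v = -4 is a root, giving the factor (v + 4) and quotient 7v**2 - 29v - 30.
The remaining quadratic factors as (v - 5)(7v + 6).

(3v + 5)(7v + 6)(v + 4)(v - 5)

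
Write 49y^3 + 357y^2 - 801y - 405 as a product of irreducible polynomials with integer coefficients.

Among the possible rational roots, y = -3/7 is a root, so (7y + 3) is a factor; dividing leaves 7y^2 + 48y - 135.
The remaining quadratic factors as (7y - 15)(y + 9).

(7y + 3)(7y - 15)(y + 9)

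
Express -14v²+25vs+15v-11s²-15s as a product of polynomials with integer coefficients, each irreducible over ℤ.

-(14v-11s-15)(v-s)

Group: -v(14v-11s-15) + s(14v-11s-15); both groups contain (14v-11s-15).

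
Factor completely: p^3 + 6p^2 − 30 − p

Testing divisors of the constant over divisors of the leading coefficient, p = 2 is a root, so (p − 2) is a factor; dividing leaves p^2 + 8p + 15.
The remaining quadratic factors as (p + 3)(p + 5).

(p + 3)(p + 5)(p − 2)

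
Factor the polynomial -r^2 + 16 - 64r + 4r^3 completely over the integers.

(4r - 1)(r + 4)(r - 4)

Testing divisors of the constant over divisors of the leading coefficient, r = 4 is a root, so (r - 4) is a factor; dividing leaves 4r^2 + 15r - 4.
The remaining quadratic factors as (r + 4)(4r - 1).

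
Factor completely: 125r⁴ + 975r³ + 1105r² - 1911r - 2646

Among the possible rational roots, r = -6 is a root, so (r + 6) divides it; the quotient is 125r³ + 225r² - 245r - 441.
Next, r = -9/5 is a root, so (5r + 9) divides it; the quotient is 25r² - 49.
The remaining quadratic factors as (5r - 7)(5r + 7).

(5r + 7)(5r + 9)(5r - 7)(r + 6)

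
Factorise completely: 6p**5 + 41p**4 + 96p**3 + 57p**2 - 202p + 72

Testing divisors of the constant over divisors of the leading coefficient, p = -4 is a root, giving the factor (p + 4) and quotient 6p**4 + 17p**3 + 28p**2 - 55p + 18.
Continuing, p = 2/3 is a root, giving the factor (3p - 2) and quotient 2p**3 + 7p**2 + 14p - 9.
Next, p = 1/2 is a root, so (2p - 1) divides it; the quotient is p**2 + 4p + 9.
The quadratic p**2 + 4p + 9 has discriminant -20 < 0 and is irreducible over ℤ.

(2p - 1)(3p - 2)(p + 4)(p**2 + 4p + 9)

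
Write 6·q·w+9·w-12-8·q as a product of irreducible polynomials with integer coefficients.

Group as (6·q·w-8·q) + (9·w-12) = 2·q·(3·w-4) + 3·(3·w-4).
Both groups share the factor (3·w-4).

(2·q+3)·(3·w-4)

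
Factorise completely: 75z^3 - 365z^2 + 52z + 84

Trying the rational-root candidates, z = -2/5 is a root, so (5z + 2) is a factor; dividing leaves 15z^2 - 79z + 42.
The remaining quadratic factors as (3z - 14)(5z - 3).

(3z - 14)(5z + 2)(5z - 3)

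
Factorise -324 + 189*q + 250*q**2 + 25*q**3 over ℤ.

Trying the rational-root candidates, q = 4/5 is a root, so (5*q - 4) divides it; the quotient is 5*q**2 + 54*q + 81.
The remaining quadratic factors as (q + 9)(5*q + 9).

(5*q + 9)*(5*q - 4)*(q + 9)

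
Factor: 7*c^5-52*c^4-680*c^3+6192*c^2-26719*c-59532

By the rational root theorem, c = -11 is a root, giving the factor (c+11) and quotient 7*c^4-129*c^3+739*c^2-1937*c-5412.
Next, c = -11/7 is a root, giving the factor (7*c+11) and quotient c^3-20*c^2+137*c-492.
Continuing, c = 12 is a root, so (c-12) divides it; the quotient is c^2-8*c+41.
The quadratic c^2-8*c+41 has discriminant -100 < 0 and is irreducible over ℤ.

(7*c+11)*(c+11)*(c-12)*(c^2-8*c+41)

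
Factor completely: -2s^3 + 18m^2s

Pull out the common factor 2s; 9m^2 - s^2 is a difference of squares.

2s(3m + s)(3m - s)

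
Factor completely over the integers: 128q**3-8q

Pull out the common factor 8q; 16q**2-1 is a difference of squares.

8q(4q+1)(4q-1)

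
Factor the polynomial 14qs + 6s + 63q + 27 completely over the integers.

(2s + 9)(7q + 3)

Group as (14qs + 63q) + (6s + 27) = 7q(2s + 9) + 3(2s + 9).
Both groups share the factor (2s + 9).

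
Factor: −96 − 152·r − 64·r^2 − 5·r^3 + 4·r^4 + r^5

Testing divisors of the constant over divisors of the leading coefficient, r = −3 is a root, so (r + 3) is a factor; dividing leaves r^4 + r^3 − 8·r^2 − 40·r − 32.
Next, r = 4 is a root, so (r − 4) divides it; the quotient is r^3 + 5·r^2 + 12·r + 8.
Then r = −1 is a root, giving the factor (r + 1) and quotient r^2 + 4·r + 8.
The quadratic r^2 + 4·r + 8 has discriminant −16 < 0 and is irreducible over ℤ.

(r + 1)·(r + 3)·(r − 4)·(r^2 + 4·r + 8)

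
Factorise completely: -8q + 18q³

Every term has a factor of 2q. Then 9q² - 4 = (3q)² − (2)².

2q(3q + 2)(3q - 2)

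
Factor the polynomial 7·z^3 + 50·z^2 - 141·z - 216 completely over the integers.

Testing divisors of the constant over divisors of the leading coefficient, z = -8/7 is a root, giving the factor (7·z + 8) and quotient z^2 + 6·z - 27.
The remaining quadratic factors as (z - 3)(z + 9).

(7·z + 8)·(z + 9)·(z - 3)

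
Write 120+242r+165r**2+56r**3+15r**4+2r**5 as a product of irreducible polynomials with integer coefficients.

(2r+3)(r+1)(r+4)(r**2+r+10)

By the rational root theorem, r = −4 is a root, so (r+4) divides it; the quotient is 2r**4+7r**3+28r**2+53r+30.
Continuing, r = −1 is a root, so (r+1) divides it; the quotient is 2r**3+5r**2+23r+30.
Then r = −3/2 is a root, so (2r+3) divides it; the quotient is r**2+r+10.
The quadratic r**2+r+10 has discriminant −39 < 0 and is irreducible over ℤ.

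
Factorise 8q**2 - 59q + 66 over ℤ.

(8q - 11)(q - 6)

Need a pair with product 8·66 = 528 and sum -59: that's -48 and -11.
Split the middle term: 8q**2 - 48q - 11q + 66 = 8q(q - 6) - 11(q - 6).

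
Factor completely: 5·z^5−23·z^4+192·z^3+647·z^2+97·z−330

Testing divisors of the constant over divisors of the leading coefficient, z = −1 is a root, giving the factor (z+1) and quotient 5·z^4−28·z^3+220·z^2+427·z−330.
Next, z = 3/5 is a root, so (5·z−3) is a factor; dividing leaves z^3−5·z^2+41·z+110.
Next, z = −2 is a root, so (z+2) divides it; the quotient is z^2−7·z+55.
The quadratic z^2−7·z+55 has discriminant −171 < 0 and is irreducible over ℤ.

(5·z−3)·(z+1)·(z+2)·(z^2−7·z+55)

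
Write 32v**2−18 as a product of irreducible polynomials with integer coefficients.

2(4v+3)(4v−3)

Pull out the common factor 2; 16v**2−9 is a difference of squares.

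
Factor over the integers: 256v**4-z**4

(4v+z)(4v-z)(16v**2+z**2)

Write as (16v**2)² − (z**2)², then factor 16v**2-z**2 once more.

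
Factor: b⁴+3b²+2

(b²+1)(b²+2)

Substitute u = b² to get a quadratic in u, then factor.
b²+1 is irreducible over ℤ (sum of squares).
b²+2 is irreducible over ℤ (always positive, so no real roots).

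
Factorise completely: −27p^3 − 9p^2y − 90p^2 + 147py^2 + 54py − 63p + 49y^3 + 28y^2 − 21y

−(3p + 7y + 7)(3p + y)(3p − 7y + 3)

Group: 3p(−9p^2 − 24py − 21p − 7y^2 − 7y) + (−7y + 3)(−9p^2 − 24py − 21p − 7y^2 − 7y); both groups contain (−9p^2 − 24py − 21p − 7y^2 − 7y), so (3p − 7y + 3) is a factor with cofactor −9p^2 − 24py − 21p − 7y^2 − 7y.
The cofactor groups again: −9p^2 − 24py − 21p − 7y^2 − 7y = −3p(3p + 7y + 7) − y(3p + 7y + 7); both groups contain (3p + 7y + 7), giving −(3p + y)(3p + 7y + 7).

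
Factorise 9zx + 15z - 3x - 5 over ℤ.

(3x + 5)(3z - 1)

Group as (9zx + 15z) + (-3x - 5) = 3z(3x + 5) - (3x + 5).
Both groups share the factor (3x + 5).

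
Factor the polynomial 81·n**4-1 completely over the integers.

Write as (9·n**2)² − (1)², then factor 9·n**2-1 once more.

(3·n+1)·(3·n-1)·(9·n**2+1)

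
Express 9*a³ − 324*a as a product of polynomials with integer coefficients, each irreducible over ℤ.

Every term has a factor of 9*a. Then a² − 36 = (a)² − (6)².

9*a*(a + 6)*(a − 6)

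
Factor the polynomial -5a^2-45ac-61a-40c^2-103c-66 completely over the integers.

-(5a+5c+6)(a+8c+11)

Group: -5a(a+8c+11) + (-5c-6)(a+8c+11); both groups contain (a+8c+11).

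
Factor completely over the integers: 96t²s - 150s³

6s(4t - 5s)(4t + 5s)

Pull out the common factor 6s; 16t² - 25s² is a difference of squares.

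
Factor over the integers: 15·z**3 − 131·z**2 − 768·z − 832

By the rational root theorem, z = −8/3 is a root, giving the factor (3·z + 8) and quotient 5·z**2 − 57·z − 104.
The remaining quadratic factors as (5·z + 8)(z − 13).

(3·z + 8)·(5·z + 8)·(z − 13)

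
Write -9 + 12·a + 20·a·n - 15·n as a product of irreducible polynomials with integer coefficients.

Group as (20·a·n + 12·a) + (-15·n - 9) = 4·a·(5·n + 3) - 3·(5·n + 3).
Both groups share the factor (5·n + 3).

(4·a - 3)·(5·n + 3)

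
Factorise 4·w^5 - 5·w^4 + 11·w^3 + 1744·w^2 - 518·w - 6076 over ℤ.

Testing divisors of the constant over divisors of the leading coefficient, w = -7 is a root, so (w + 7) divides it; the quotient is 4·w^4 - 33·w^3 + 242·w^2 + 50·w - 868.
Next, w = -7/4 is a root, so (4·w + 7) is a factor; dividing leaves w^3 - 10·w^2 + 78·w - 124.
Continuing, w = 2 is a root, so (w - 2) divides it; the quotient is w^2 - 8·w + 62.
The quadratic w^2 - 8·w + 62 has discriminant -184 < 0 and is irreducible over ℤ.

(4·w + 7)·(w + 7)·(w - 2)·(w^2 - 8·w + 62)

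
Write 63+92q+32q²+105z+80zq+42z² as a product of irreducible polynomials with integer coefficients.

Group: 6z(7z+4q+7) + (8q+9)(7z+4q+7); both groups contain (7z+4q+7).

(7z+4q+7)(6z+8q+9)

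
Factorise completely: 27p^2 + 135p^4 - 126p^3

9p^2(3p - 1)(5p - 3)

Pull out the common factor 9p^2, then factor the remaining trinomial.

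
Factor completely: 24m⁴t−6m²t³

Every term has a factor of 6m²t. Then 4m²−t² = (2m)² − (t)².

6m²t(2m+t)(2m−t)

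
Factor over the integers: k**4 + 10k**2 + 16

Substitute u = k**2 to get a quadratic in u, then factor.
k**2 + 2 is irreducible over ℤ (always positive, so no real roots).
k**2 + 8 is irreducible over ℤ (always positive, so no real roots).

(k**2 + 2)(k**2 + 8)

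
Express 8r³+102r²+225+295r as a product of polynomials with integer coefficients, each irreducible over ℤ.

Trying the rational-root candidates, r = -5/4 is a root, so (4r+5) divides it; the quotient is 2r²+23r+45.
The remaining quadratic factors as (r+9)(2r+5).

(2r+5)(4r+5)(r+9)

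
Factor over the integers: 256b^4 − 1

Difference of squares twice: with A = 4b and B = 1, A⁴ − B⁴ = (A² − B²)(A² + B²), and A² − B² factors again.

(4b + 1)(4b − 1)(16b^2 + 1)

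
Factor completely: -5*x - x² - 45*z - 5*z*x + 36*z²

(4*z - x - 5)*(9*z + x)

Group: 4*z*(9*z + x) + (-x - 5)*(9*z + x); both groups contain (9*z + x).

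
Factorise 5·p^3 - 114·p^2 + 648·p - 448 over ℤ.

(5·p - 4)·(p - 14)·(p - 8)

Testing divisors of the constant over divisors of the leading coefficient, p = 14 is a root, giving the factor (p - 14) and quotient 5·p^2 - 44·p + 32.
The remaining quadratic factors as (5·p - 4)(p - 8).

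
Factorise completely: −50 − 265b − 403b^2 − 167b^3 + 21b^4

Testing divisors of the constant over divisors of the leading coefficient, b = 10 is a root, giving the factor (b − 10) and quotient 21b^3 + 43b^2 + 27b + 5.
Continuing, b = −1/3 is a root, so (3b + 1) divides it; the quotient is 7b^2 + 12b + 5.
The remaining quadratic factors as (7b + 5)(b + 1).

(3b + 1)(7b + 5)(b + 1)(b − 10)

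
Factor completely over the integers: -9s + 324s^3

9s(6s + 1)(6s - 1)

Every term has a factor of 9s. Then 36s^2 - 1 = (6s)² − (1)².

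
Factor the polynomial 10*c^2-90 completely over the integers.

Every term has a factor of 10. Then c^2-9 = (c)² − (3)².

10*(c+3)*(c-3)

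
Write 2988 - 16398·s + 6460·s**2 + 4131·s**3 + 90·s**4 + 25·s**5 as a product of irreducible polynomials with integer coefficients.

Testing divisors of the constant over divisors of the leading coefficient, s = 6/5 is a root, giving the factor (5·s - 6) and quotient 5·s**4 + 24·s**3 + 855·s**2 + 2318·s - 498.
Then s = 1/5 is a root, giving the factor (5·s - 1) and quotient s**3 + 5·s**2 + 172·s + 498.
Then s = -3 is a root, so (s + 3) is a factor; dividing leaves s**2 + 2·s + 166.
The quadratic s**2 + 2·s + 166 has discriminant -660 < 0 and is irreducible over ℤ.

(5·s - 1)·(5·s - 6)·(s + 3)·(s**2 + 2·s + 166)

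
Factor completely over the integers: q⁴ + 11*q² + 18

Substitute u = q² to get a quadratic in u, then factor.
q² + 9 is irreducible over ℤ (sum of squares).
q² + 2 is irreducible over ℤ (always positive, so no real roots).

(q² + 2)*(q² + 9)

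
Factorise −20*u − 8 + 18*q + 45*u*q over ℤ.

(5*u + 2)*(9*q − 4)

Group as (45*u*q − 20*u) + (18*q − 8) = 5*u*(9*q − 4) + 2*(9*q − 4).
Both groups share the factor (9*q − 4).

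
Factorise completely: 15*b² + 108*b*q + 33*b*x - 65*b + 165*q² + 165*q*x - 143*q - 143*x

Group: 3*b*(5*b + 11*q + 11*x) + (15*q - 13)*(5*b + 11*q + 11*x); both groups contain (5*b + 11*q + 11*x).

(3*b + 15*q - 13)*(5*b + 11*q + 11*x)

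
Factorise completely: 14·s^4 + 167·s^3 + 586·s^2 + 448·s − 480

Trying the rational-root candidates, s = −4 is a root, so (s + 4) divides it; the quotient is 14·s^3 + 111·s^2 + 142·s − 120.
Continuing, s = 4/7 is a root, so (7·s − 4) divides it; the quotient is 2·s^2 + 17·s + 30.
The remaining quadratic factors as (s + 6)(2·s + 5).

(2·s + 5)·(7·s − 4)·(s + 4)·(s + 6)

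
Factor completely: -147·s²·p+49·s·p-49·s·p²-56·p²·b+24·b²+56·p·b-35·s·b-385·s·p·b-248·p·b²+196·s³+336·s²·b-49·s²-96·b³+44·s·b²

Group: 4·s·(49·s²-49·s·p+35·s·b-56·p·b-24·b²) + (p+4·b-1)·(49·s²-49·s·p+35·s·b-56·p·b-24·b²); both groups contain (49·s²-49·s·p+35·s·b-56·p·b-24·b²), so (4·s+p+4·b-1) is a factor with cofactor 49·s²-49·s·p+35·s·b-56·p·b-24·b².
The cofactor groups again: 49·s²-49·s·p+35·s·b-56·p·b-24·b² = 7·s·(7·s-7·p-3·b) + 8·b·(7·s-7·p-3·b); both groups contain (7·s-7·p-3·b), giving (7·s+8·b)·(7·s-7·p-3·b).

(7·s-7·p-3·b)·(4·s+p+4·b-1)·(7·s+8·b)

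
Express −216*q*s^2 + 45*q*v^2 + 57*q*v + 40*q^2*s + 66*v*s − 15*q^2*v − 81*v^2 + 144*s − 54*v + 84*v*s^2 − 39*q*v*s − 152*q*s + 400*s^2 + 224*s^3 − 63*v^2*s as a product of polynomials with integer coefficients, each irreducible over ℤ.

Group: 3*v*(−5*q^2 + 15*q*v + 27*q*s + 19*q − 21*v*s − 27*v − 28*s^2 − 50*s − 18) − 8*s*(−5*q^2 + 15*q*v + 27*q*s + 19*q − 21*v*s − 27*v − 28*s^2 − 50*s − 18); both groups contain (−5*q^2 + 15*q*v + 27*q*s + 19*q − 21*v*s − 27*v − 28*s^2 − 50*s − 18), so (3*v − 8*s) is a factor with cofactor −5*q^2 + 15*q*v + 27*q*s + 19*q − 21*v*s − 27*v − 28*s^2 − 50*s − 18.
The cofactor groups again: −5*q^2 + 15*q*v + 27*q*s + 19*q − 21*v*s − 27*v − 28*s^2 − 50*s − 18 = −q*(5*q − 7*s − 9) + (3*v + 4*s + 2)*(5*q − 7*s − 9); both groups contain (5*q − 7*s − 9), giving −(q − 3*v − 4*s − 2)*(5*q − 7*s − 9).

−(3*v − 8*s)*(5*q − 7*s − 9)*(q − 3*v − 4*s − 2)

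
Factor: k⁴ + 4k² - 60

Substitute u = k² to get a quadratic in u, then factor.
k² + 10 is irreducible over ℤ (always positive, so no real roots).
k² - 6 is irreducible over ℤ (6 is not a perfect square).

(k² + 10)(k² - 6)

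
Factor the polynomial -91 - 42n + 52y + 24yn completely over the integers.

Group as (24yn + 52y) + (-42n - 91) = 4y(6n + 13) - 7(6n + 13).
Both groups share the factor (6n + 13).

(4y - 7)(6n + 13)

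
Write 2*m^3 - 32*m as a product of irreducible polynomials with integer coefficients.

Factor out 2*m, leaving m^2 - 16, which is a difference of two squares.

2*m*(m + 4)*(m - 4)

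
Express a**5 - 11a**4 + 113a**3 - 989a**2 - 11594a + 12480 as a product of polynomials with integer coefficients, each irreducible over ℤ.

Trying the rational-root candidates, a = 1 is a root, so (a - 1) is a factor; dividing leaves a**4 - 10a**3 + 103a**2 - 886a - 12480.
Next, a = -6 is a root, so (a + 6) is a factor; dividing leaves a**3 - 16a**2 + 199a - 2080.
Next, a = 13 is a root, giving the factor (a - 13) and quotient a**2 - 3a + 160.
The quadratic a**2 - 3a + 160 has discriminant -631 < 0 and is irreducible over ℤ.

(a + 6)(a - 1)(a - 13)(a**2 - 3a + 160)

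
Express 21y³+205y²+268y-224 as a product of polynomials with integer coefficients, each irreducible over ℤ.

Trying the rational-root candidates, y = 4/7 is a root, giving the factor (7y-4) and quotient 3y²+31y+56.
The remaining quadratic factors as (y+8)(3y+7).

(3y+7)(7y-4)(y+8)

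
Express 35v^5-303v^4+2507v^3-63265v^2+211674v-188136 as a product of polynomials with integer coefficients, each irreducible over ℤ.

Among the possible rational roots, v = 12 is a root, giving the factor (v-12) and quotient 35v^4+117v^3+3911v^2-16333v+15678.
Next, v = 9/5 is a root, giving the factor (5v-9) and quotient 7v^3+36v^2+847v-1742.
Continuing, v = 13/7 is a root, so (7v-13) is a factor; dividing leaves v^2+7v+134.
The quadratic v^2+7v+134 has discriminant -487 < 0 and is irreducible over ℤ.

(5v-9)(7v-13)(v-12)(v^2+7v+134)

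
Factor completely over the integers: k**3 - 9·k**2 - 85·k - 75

(k + 1)·(k + 5)·(k - 15)

Trying the rational-root candidates, k = -1 is a root, giving the factor (k + 1) and quotient k**2 - 10·k - 75.
The remaining quadratic factors as (k - 15)(k + 5).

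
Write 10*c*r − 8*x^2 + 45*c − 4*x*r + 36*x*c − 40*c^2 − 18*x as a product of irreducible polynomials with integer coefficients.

−(2*x − 5*c)*(4*x − 8*c + 2*r + 9)

Group: −4*x*(2*x − 5*c) + (8*c − 2*r − 9)*(2*x − 5*c); both groups contain (2*x − 5*c).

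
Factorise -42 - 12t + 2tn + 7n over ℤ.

(2t + 7)(n - 6)

Group as (2tn - 12t) + (7n - 42) = 2t(n - 6) + 7(n - 6).
Both groups share the factor (n - 6).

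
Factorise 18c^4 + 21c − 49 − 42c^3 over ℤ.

Group as (18c^4 + 21c) + (−42c^3 − 49) = 3c(6c^3 + 7) − 7(6c^3 + 7).
Both groups share the factor (6c^3 + 7).

(3c − 7)(6c^3 + 7)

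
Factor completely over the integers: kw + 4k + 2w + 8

(k + 2)(w + 4)

Group as (kw + 4k) + (2w + 8) = k(w + 4) + 2(w + 4).
Both groups share the factor (w + 4).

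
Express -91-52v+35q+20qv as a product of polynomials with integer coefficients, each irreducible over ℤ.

(4v+7)(5q-13)

Group as (20qv+35q) + (-52v-91) = 5q(4v+7) - 13(4v+7).
Both groups share the factor (4v+7).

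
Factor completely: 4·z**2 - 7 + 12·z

Need a pair with product 4·(-7) = -28 and sum 12: that's -2 and 14.
Split the middle term: 4·z**2 - 2·z + 14·z - 7 = 2·z·(2·z - 1) + 7·(2·z - 1).

(2·z + 7)·(2·z - 1)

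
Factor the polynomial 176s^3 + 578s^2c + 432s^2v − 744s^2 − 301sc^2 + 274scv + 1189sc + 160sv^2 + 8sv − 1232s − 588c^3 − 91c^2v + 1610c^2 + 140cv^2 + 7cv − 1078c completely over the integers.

(11s − 12c + 5v + 14)(2s + 7c + 4v − 11)(8s + 7c)

Group: 11s(16s^2 + 70sc + 32sv − 88s + 49c^2 + 28cv − 77c) + (−12c + 5v + 14)(16s^2 + 70sc + 32sv − 88s + 49c^2 + 28cv − 77c); both groups contain (16s^2 + 70sc + 32sv − 88s + 49c^2 + 28cv − 77c), so (11s − 12c + 5v + 14) is a factor with cofactor 16s^2 + 70sc + 32sv − 88s + 49c^2 + 28cv − 77c.
The cofactor groups again: 16s^2 + 70sc + 32sv − 88s + 49c^2 + 28cv − 77c = 8s(2s + 7c + 4v − 11) + 7c(2s + 7c + 4v − 11); both groups contain (2s + 7c + 4v − 11), giving (8s + 7c)(2s + 7c + 4v − 11).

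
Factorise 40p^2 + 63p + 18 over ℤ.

Need a pair with product 40·18 = 720 and sum 63: that's 48 and 15.
Split the middle term: 40p^2 + 48p + 15p + 18 = 8p(5p + 6) + 3(5p + 6).

(5p + 6)(8p + 3)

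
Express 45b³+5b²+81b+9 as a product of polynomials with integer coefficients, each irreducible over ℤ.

Group as (45b³+81b) + (5b²+9) = 9b(5b²+9) + (5b²+9).
Both groups share the factor (5b²+9).

(9b+1)(5b²+9)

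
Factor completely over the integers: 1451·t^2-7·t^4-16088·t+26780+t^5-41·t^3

Trying the rational-root candidates, t = 10 is a root, giving the factor (t-10) and quotient t^4+3·t^3-11·t^2+1341·t-2678.
Continuing, t = 2 is a root, so (t-2) is a factor; dividing leaves t^3+5·t^2-t+1339.
Then t = -13 is a root, so (t+13) is a factor; dividing leaves t^2-8·t+103.
The quadratic t^2-8·t+103 has discriminant -348 < 0 and is irreducible over ℤ.

(t+13)·(t-10)·(t-2)·(t^2-8·t+103)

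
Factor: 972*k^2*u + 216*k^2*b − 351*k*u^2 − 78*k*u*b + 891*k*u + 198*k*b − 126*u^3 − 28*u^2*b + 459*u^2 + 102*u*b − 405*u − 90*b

Group: 12*k*(81*k*u + 18*k*b + 18*u^2 + 4*u*b − 27*u − 6*b) + (−7*u + 15)*(81*k*u + 18*k*b + 18*u^2 + 4*u*b − 27*u − 6*b); both groups contain (81*k*u + 18*k*b + 18*u^2 + 4*u*b − 27*u − 6*b), so (12*k − 7*u + 15) is a factor with cofactor 81*k*u + 18*k*b + 18*u^2 + 4*u*b − 27*u − 6*b.
The cofactor groups again: 81*k*u + 18*k*b + 18*u^2 + 4*u*b − 27*u − 6*b = 9*u*(9*k + 2*u − 3) + 2*b*(9*k + 2*u − 3); both groups contain (9*k + 2*u − 3), giving (9*u + 2*b)*(9*k + 2*u − 3).

(12*k − 7*u + 15)*(9*u + 2*b)*(9*k + 2*u − 3)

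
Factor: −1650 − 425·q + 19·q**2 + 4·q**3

Testing divisors of the constant over divisors of the leading coefficient, q = 10 is a root, so (q − 10) divides it; the quotient is 4·q**2 + 59·q + 165.
The remaining quadratic factors as (q + 11)(4·q + 15).

(4·q + 15)·(q + 11)·(q − 10)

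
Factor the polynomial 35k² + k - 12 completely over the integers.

Need a pair with product 35·(-12) = -420 and sum 1: that's -20 and 21.
Split the middle term: 35k² - 20k + 21k - 12 = 5k(7k - 4) + 3(7k - 4).

(5k + 3)(7k - 4)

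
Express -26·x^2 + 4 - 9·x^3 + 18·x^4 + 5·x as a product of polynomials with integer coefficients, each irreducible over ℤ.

Among the possible rational roots, x = -1 is a root, so (x + 1) is a factor; dividing leaves 18·x^3 - 27·x^2 + x + 4.
Then x = 1/2 is a root, giving the factor (2·x - 1) and quotient 9·x^2 - 9·x - 4.
The remaining quadratic factors as (3·x - 4)(3·x + 1).

(2·x - 1)·(3·x + 1)·(3·x - 4)·(x + 1)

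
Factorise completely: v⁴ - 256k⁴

(v - 4k)(v + 4k)(v² + 16k²)

Difference of squares twice: with A = v and B = 4k, A⁴ − B⁴ = (A² − B²)(A² + B²), and A² − B² factors again.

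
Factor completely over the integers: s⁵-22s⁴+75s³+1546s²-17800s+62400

Testing divisors of the constant over divisors of the leading coefficient, s = -10 is a root, so (s+10) is a factor; dividing leaves s⁴-32s³+395s²-2404s+6240.
Next, s = 8 is a root, giving the factor (s-8) and quotient s³-24s²+203s-780.
Continuing, s = 13 is a root, so (s-13) is a factor; dividing leaves s²-11s+60.
The quadratic s²-11s+60 has discriminant -119 < 0 and is irreducible over ℤ.

(s+10)(s-13)(s-8)(s²-11s+60)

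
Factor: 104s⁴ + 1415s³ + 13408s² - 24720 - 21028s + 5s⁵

(5s + 4)(s + 15)(s - 2)(s² + 7s + 206)

Among the possible rational roots, s = -15 is a root, giving the factor (s + 15) and quotient 5s⁴ + 29s³ + 980s² - 1292s - 1648.
Next, s = -4/5 is a root, so (5s + 4) is a factor; dividing leaves s³ + 5s² + 192s - 412.
Next, s = 2 is a root, giving the factor (s - 2) and quotient s² + 7s + 206.
The quadratic s² + 7s + 206 has discriminant -775 < 0 and is irreducible over ℤ.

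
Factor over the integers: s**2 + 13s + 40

(s + 5)(s + 8)

Two integers with product 40 and sum 13 are 5 and 8.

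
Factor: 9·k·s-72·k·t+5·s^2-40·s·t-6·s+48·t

Group: s·(9·k+5·s-6) - 8·t·(9·k+5·s-6); both groups contain (9·k+5·s-6).

(9·k+5·s-6)·(s-8·t)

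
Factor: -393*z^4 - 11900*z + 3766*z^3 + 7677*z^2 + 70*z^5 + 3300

(2*z + 5)*(5*z - 2)*(7*z - 5)*(z^2 - 7*z + 66)

Among the possible rational roots, z = 2/5 is a root, so (5*z - 2) is a factor; dividing leaves 14*z^4 - 73*z^3 + 724*z^2 + 1825*z - 1650.
Continuing, z = -5/2 is a root, giving the factor (2*z + 5) and quotient 7*z^3 - 54*z^2 + 497*z - 330.
Then z = 5/7 is a root, so (7*z - 5) is a factor; dividing leaves z^2 - 7*z + 66.
The quadratic z^2 - 7*z + 66 has discriminant -215 < 0 and is irreducible over ℤ.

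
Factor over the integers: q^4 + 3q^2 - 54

(q^2 + 9)(q^2 - 6)

Substitute u = q^2 to get a quadratic in u, then factor.
q^2 + 9 is irreducible over ℤ (sum of squares).
q^2 - 6 is irreducible over ℤ (6 is not a perfect square).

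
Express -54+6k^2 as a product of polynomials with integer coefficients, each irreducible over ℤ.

Pull out the common factor 6; k^2-9 is a difference of squares.

6(k+3)(k-3)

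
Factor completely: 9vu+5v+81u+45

Group as (9vu+5v) + (81u+45) = v(9u+5) + 9(9u+5).
Both groups share the factor (9u+5).

(9u+5)(v+9)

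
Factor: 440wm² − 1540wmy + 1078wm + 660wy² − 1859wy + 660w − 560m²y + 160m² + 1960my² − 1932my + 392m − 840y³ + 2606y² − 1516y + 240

Group: 10m(44wm − 132wy + 55w − 56my + 16m + 168y² − 118y + 20) + (−5y + 12)(44wm − 132wy + 55w − 56my + 16m + 168y² − 118y + 20); both groups contain (44wm − 132wy + 55w − 56my + 16m + 168y² − 118y + 20), so (10m − 5y + 12) is a factor with cofactor 44wm − 132wy + 55w − 56my + 16m + 168y² − 118y + 20.
The cofactor groups again: 44wm − 132wy + 55w − 56my + 16m + 168y² − 118y + 20 = 4m(11w − 14y + 4) + (−12y + 5)(11w − 14y + 4); both groups contain (11w − 14y + 4), giving (4m − 12y + 5)(11w − 14y + 4).

(10m − 5y + 12)(11w − 14y + 4)(4m − 12y + 5)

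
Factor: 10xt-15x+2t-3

(2t-3)(5x+1)

Group as (10xt-15x) + (2t-3) = 5x(2t-3) + (2t-3).
Both groups share the factor (2t-3).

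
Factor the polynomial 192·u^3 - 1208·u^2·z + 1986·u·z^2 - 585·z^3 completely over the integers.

Group: 6·u·(32·u^2 - 132·u·z + 45·z^2) - 13·z·(32·u^2 - 132·u·z + 45·z^2); both groups contain (32·u^2 - 132·u·z + 45·z^2), so (6·u - 13·z) is a factor with cofactor 32·u^2 - 132·u·z + 45·z^2.
The cofactor groups again: 32·u^2 - 132·u·z + 45·z^2 = 4·u·(8·u - 3·z) - 15·z·(8·u - 3·z); both groups contain (8·u - 3·z), giving (4·u - 15·z)·(8·u - 3·z).

(4·u - 15·z)·(6·u - 13·z)·(8·u - 3·z)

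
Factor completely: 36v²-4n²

Factor out 4, leaving 9v²-n², which is a difference of two squares.

4(3v-n)(3v+n)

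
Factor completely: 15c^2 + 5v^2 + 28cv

(3c + 5v)(5c + v)

Group: 3c(5c + v) + 5v(5c + v); both groups contain (5c + v).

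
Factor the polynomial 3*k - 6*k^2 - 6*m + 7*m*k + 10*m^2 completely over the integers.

Group: 2*m*(5*m + 6*k - 3) - k*(5*m + 6*k - 3); both groups contain (5*m + 6*k - 3).

(2*m - k)*(5*m + 6*k - 3)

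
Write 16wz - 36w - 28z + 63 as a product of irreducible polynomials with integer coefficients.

Group as (16wz - 36w) + (-28z + 63) = 4w(4z - 9) - 7(4z - 9).
Both groups share the factor (4z - 9).

(4w - 7)(4z - 9)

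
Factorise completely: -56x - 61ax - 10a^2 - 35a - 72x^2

Group: -5a(2a + 9x + 7) - 8x(2a + 9x + 7); both groups contain (2a + 9x + 7).

-(2a + 9x + 7)(5a + 8x)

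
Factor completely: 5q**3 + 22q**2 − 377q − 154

Among the possible rational roots, q = −11 is a root, so (q + 11) is a factor; dividing leaves 5q**2 − 33q − 14.
The remaining quadratic factors as (q − 7)(5q + 2).

(5q + 2)(q + 11)(q − 7)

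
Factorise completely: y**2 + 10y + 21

(y + 3)(y + 7)

Two integers with product 21 and sum 10 are 7 and 3.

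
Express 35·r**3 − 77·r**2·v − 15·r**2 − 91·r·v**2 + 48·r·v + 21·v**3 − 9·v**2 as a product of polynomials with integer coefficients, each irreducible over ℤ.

Group: r·(35·r**2 + 28·r·v − 15·r − 7·v**2 + 3·v) − 3·v·(35·r**2 + 28·r·v − 15·r − 7·v**2 + 3·v); both groups contain (35·r**2 + 28·r·v − 15·r − 7·v**2 + 3·v), so (r − 3·v) is a factor with cofactor 35·r**2 + 28·r·v − 15·r − 7·v**2 + 3·v.
The cofactor groups again: 35·r**2 + 28·r·v − 15·r − 7·v**2 + 3·v = 5·r·(7·r + 7·v − 3) − v·(7·r + 7·v − 3); both groups contain (7·r + 7·v − 3), giving (5·r − v)·(7·r + 7·v − 3).

(5·r − v)·(7·r + 7·v − 3)·(r − 3·v)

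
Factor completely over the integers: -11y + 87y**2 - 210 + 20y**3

By the rational root theorem, y = -2 is a root, giving the factor (y + 2) and quotient 20y**2 + 47y - 105.
The remaining quadratic factors as (4y + 15)(5y - 7).

(4y + 15)(5y - 7)(y + 2)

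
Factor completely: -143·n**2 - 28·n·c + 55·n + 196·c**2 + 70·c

-(13·n - 14·c - 5)·(11·n + 14·c)

Group: -11·n·(13·n - 14·c - 5) - 14·c·(13·n - 14·c - 5); both groups contain (13·n - 14·c - 5).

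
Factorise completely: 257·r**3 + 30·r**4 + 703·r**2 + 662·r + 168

(5·r + 2)·(6·r + 7)·(r + 3)·(r + 4)

Trying the rational-root candidates, r = −4 is a root, so (r + 4) is a factor; dividing leaves 30·r**3 + 137·r**2 + 155·r + 42.
Then r = −3 is a root, giving the factor (r + 3) and quotient 30·r**2 + 47·r + 14.
The remaining quadratic factors as (5·r + 2)(6·r + 7).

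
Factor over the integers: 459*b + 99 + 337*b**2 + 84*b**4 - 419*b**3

Trying the rational-root candidates, b = 3 is a root, so (b - 3) divides it; the quotient is 84*b**3 - 167*b**2 - 164*b - 33.
Next, b = -3/7 is a root, giving the factor (7*b + 3) and quotient 12*b**2 - 29*b - 11.
The remaining quadratic factors as (3*b + 1)(4*b - 11).

(3*b + 1)*(4*b - 11)*(7*b + 3)*(b - 3)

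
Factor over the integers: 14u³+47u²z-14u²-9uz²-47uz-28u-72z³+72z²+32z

(2u+3z-4)(7u-8z)(u+3z+1)

Group: u(14u²+5uz-28u-24z²+32z) + (3z+1)(14u²+5uz-28u-24z²+32z); both groups contain (14u²+5uz-28u-24z²+32z), so (u+3z+1) is a factor with cofactor 14u²+5uz-28u-24z²+32z.
The cofactor groups again: 14u²+5uz-28u-24z²+32z = 7u(2u+3z-4) - 8z(2u+3z-4); both groups contain (2u+3z-4), giving (7u-8z)(2u+3z-4).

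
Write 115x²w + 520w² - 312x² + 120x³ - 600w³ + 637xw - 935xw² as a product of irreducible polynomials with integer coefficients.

Group: 5x(24x² - 49xw - 40w²) + (15w - 13)(24x² - 49xw - 40w²); both groups contain (24x² - 49xw - 40w²), so (5x + 15w - 13) is a factor with cofactor 24x² - 49xw - 40w².
The cofactor groups again: 24x² - 49xw - 40w² = 8x(3x - 8w) + 5w(3x - 8w); both groups contain (3x - 8w), giving (8x + 5w)(3x - 8w).

(3x - 8w)(5x + 15w - 13)(8x + 5w)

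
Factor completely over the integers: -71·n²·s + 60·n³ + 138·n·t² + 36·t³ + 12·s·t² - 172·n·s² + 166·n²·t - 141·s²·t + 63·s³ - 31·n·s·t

(3·n - s + 2·t)·(4·n - 9·s + 6·t)·(5·n + 7·s + 3·t)

Group: 4·n·(15·n² + 16·n·s + 19·n·t - 7·s² + 11·s·t + 6·t²) + (-9·s + 6·t)·(15·n² + 16·n·s + 19·n·t - 7·s² + 11·s·t + 6·t²); both groups contain (15·n² + 16·n·s + 19·n·t - 7·s² + 11·s·t + 6·t²), so (4·n - 9·s + 6·t) is a factor with cofactor 15·n² + 16·n·s + 19·n·t - 7·s² + 11·s·t + 6·t².
The cofactor groups again: 15·n² + 16·n·s + 19·n·t - 7·s² + 11·s·t + 6·t² = 5·n·(3·n - s + 2·t) + (7·s + 3·t)·(3·n - s + 2·t); both groups contain (3·n - s + 2·t), giving (5·n + 7·s + 3·t)·(3·n - s + 2·t).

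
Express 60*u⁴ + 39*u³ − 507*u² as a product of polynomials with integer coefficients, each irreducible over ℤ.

3*u²*(4*u + 13)*(5*u − 13)

Pull out the common factor 3*u², then factor the remaining trinomial.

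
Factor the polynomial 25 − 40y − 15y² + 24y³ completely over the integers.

Group as (24y³ − 40y) + (−15y² + 25) = 8y(3y² − 5) − 5(3y² − 5).
Both groups share the factor (3y² − 5).

(8y − 5)(3y² − 5)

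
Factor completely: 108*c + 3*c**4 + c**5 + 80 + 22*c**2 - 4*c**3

Trying the rational-root candidates, c = -4 is a root, so (c + 4) is a factor; dividing leaves c**4 - c**3 + 22*c + 20.
Then c = -2 is a root, giving the factor (c + 2) and quotient c**3 - 3*c**2 + 6*c + 10.
Next, c = -1 is a root, so (c + 1) divides it; the quotient is c**2 - 4*c + 10.
The quadratic c**2 - 4*c + 10 has discriminant -24 < 0 and is irreducible over ℤ.

(c + 1)*(c + 2)*(c + 4)*(c**2 - 4*c + 10)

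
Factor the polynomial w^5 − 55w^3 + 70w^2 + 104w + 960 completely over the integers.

Testing divisors of the constant over divisors of the leading coefficient, w = 4 is a root, so (w − 4) divides it; the quotient is w^4 + 4w^3 − 39w^2 − 86w − 240.
Next, w = 6 is a root, so (w − 6) is a factor; dividing leaves w^3 + 10w^2 + 21w + 40.
Continuing, w = −8 is a root, giving the factor (w + 8) and quotient w^2 + 2w + 5.
The quadratic w^2 + 2w + 5 has discriminant −16 < 0 and is irreducible over ℤ.

(w + 8)(w − 4)(w − 6)(w^2 + 2w + 5)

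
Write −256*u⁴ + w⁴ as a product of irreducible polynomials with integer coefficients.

(w − 4*u)*(w + 4*u)*(w² + 16*u²)

Difference of squares twice: with A = w and B = 4*u, A⁴ − B⁴ = (A² − B²)(A² + B²), and A² − B² factors again.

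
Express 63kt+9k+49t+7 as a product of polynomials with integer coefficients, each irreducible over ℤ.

Group as (63kt+9k) + (49t+7) = 9k(7t+1) + 7(7t+1).
Both groups share the factor (7t+1).

(7t+1)(9k+7)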